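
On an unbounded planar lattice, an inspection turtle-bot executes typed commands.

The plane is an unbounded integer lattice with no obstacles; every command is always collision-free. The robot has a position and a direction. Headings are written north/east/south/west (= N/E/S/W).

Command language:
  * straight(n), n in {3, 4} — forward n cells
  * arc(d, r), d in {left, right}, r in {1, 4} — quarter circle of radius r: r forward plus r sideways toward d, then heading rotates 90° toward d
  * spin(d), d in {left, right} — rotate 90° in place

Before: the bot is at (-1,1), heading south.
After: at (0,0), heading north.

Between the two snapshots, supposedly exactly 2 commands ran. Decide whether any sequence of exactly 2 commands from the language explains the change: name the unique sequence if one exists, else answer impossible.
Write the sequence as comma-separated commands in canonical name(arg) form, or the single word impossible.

arc(left, 1), spin(left)

key: order matters: swapping arc(left, 1) and spin(left) lands elsewhere
initial: at (-1,1), heading south
[1] after arc(left, 1): at (0,0), heading east
[2] after spin(left): at (0,0), heading north
uniquely the one of 64 2-step routes that fits.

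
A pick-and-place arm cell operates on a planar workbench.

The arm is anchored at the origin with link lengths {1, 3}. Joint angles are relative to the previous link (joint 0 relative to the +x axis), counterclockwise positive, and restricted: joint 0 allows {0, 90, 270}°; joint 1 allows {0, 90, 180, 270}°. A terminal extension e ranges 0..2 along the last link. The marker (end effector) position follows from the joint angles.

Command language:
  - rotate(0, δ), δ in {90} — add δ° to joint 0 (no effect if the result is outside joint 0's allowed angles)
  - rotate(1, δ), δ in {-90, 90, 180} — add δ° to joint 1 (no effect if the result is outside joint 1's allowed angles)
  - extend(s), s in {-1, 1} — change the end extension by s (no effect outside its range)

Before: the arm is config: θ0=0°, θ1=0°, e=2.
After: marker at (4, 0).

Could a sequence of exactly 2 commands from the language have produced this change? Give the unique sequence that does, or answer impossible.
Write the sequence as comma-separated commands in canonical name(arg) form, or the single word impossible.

extend(-1), extend(-1)

t0: config: θ0=0°, θ1=0°, e=2
step 1 (extend(-1)): config: θ0=0°, θ1=0°, e=1
step 2 (extend(-1)): config: θ0=0°, θ1=0°, e=0
all 36 alternatives checked — unique.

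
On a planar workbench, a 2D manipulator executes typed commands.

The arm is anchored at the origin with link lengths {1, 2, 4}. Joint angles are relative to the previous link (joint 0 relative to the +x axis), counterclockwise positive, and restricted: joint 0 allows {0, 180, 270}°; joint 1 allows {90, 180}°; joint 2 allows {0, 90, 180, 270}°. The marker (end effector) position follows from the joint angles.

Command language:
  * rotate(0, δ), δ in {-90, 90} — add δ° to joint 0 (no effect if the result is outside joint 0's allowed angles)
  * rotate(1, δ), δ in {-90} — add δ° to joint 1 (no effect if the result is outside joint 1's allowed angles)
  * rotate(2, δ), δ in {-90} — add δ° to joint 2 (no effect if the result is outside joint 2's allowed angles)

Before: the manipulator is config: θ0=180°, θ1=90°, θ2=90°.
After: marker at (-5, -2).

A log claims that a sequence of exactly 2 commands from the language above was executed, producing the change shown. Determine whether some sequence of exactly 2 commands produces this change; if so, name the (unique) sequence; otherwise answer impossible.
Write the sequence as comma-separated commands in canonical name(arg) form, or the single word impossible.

begin: config: θ0=180°, θ1=90°, θ2=90°
step 1 (rotate(2, -90)): config: θ0=180°, θ1=90°, θ2=0°
step 2 (rotate(2, -90)): config: θ0=180°, θ1=90°, θ2=270°
all 16 alternatives checked — unique.

rotate(2, -90), rotate(2, -90)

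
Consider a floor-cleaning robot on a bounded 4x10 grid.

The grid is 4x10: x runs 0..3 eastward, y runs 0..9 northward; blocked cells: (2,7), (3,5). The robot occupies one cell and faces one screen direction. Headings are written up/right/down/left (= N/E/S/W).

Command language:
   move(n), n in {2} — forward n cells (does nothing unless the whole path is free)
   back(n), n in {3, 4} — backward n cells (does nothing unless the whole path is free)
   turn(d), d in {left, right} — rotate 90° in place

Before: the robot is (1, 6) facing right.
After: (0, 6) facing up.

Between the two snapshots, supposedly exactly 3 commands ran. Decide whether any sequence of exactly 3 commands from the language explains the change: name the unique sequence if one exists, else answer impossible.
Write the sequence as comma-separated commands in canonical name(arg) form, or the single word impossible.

key: position moved to (0,6) AND the heading swung to N — translation plus rotation needed
initial: (1, 6) facing right
step 1 (move(2)): (3, 6) facing right
step 2 (back(3)): (0, 6) facing right
step 3 (turn(left)): (0, 6) facing up
no other 3-command option fits: unique.

move(2), back(3), turn(left)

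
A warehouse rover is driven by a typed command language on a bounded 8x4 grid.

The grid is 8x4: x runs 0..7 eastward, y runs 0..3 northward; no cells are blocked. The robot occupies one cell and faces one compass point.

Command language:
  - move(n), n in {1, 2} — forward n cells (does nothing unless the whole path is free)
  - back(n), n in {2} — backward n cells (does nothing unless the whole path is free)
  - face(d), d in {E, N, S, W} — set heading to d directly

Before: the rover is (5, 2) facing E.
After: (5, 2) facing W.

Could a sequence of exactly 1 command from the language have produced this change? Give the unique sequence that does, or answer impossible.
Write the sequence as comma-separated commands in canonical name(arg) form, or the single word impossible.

face(W)

key: (5,2) unchanged — the single command moves nothing
begin: (5, 2) facing E
1. face(W) → (5, 2) facing W
uniquely the one of 7 1-step routes that fits.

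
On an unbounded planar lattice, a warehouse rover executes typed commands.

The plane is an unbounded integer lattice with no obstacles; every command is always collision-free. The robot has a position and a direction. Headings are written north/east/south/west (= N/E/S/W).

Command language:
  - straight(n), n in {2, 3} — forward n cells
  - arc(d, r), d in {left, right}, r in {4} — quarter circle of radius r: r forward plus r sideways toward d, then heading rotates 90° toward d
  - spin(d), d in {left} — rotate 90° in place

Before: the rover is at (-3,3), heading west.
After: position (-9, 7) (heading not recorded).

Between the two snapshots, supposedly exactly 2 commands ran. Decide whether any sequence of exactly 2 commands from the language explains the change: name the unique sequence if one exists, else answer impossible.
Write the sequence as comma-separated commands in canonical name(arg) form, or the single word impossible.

straight(2), arc(right, 4)

key: order matters: swapping straight(2) and arc(right, 4) lands elsewhere
from: at (-3,3), heading west
1. straight(2) → at (-5,3), heading west
2. arc(right, 4) → at (-9,7), heading north
all 25 alternatives checked — unique.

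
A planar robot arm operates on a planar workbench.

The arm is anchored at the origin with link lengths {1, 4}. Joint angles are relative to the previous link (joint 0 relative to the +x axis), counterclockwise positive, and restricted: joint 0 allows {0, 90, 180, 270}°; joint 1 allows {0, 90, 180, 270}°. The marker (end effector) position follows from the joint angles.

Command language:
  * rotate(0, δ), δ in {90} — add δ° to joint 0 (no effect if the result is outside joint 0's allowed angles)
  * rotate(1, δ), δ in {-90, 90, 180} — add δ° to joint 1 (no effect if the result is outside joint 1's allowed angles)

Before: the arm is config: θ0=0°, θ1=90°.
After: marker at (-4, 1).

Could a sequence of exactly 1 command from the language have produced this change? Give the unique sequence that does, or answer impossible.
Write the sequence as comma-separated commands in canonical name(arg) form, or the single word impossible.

start: config: θ0=0°, θ1=90°
t=1 rotate(0, 90) ⇒ config: θ0=90°, θ1=90°
no rival 1-sequence matches.

rotate(0, 90)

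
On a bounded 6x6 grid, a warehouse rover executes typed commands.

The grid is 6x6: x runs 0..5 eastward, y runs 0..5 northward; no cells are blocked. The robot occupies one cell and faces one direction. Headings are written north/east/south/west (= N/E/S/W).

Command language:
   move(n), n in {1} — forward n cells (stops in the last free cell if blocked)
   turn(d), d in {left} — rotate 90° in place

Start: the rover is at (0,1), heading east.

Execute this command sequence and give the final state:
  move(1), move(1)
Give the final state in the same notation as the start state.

begin: at (0,1), heading east
step 1 (move(1)): at (1,1), heading east
step 2 (move(1)): at (2,1), heading east

at (2,1), heading east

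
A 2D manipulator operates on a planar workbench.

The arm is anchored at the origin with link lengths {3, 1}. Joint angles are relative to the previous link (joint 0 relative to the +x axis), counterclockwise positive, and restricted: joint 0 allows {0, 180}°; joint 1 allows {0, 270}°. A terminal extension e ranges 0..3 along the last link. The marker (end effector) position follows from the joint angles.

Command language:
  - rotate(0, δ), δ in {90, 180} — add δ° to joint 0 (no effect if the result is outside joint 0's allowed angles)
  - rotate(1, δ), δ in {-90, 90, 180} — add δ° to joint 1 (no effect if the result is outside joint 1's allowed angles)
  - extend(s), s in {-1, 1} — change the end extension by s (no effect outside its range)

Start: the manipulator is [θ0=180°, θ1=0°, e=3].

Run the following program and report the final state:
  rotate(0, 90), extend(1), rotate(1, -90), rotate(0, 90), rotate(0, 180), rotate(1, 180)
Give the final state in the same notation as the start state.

from: [θ0=180°, θ1=0°, e=3]
1. rotate(0, 90) → [θ0=180°, θ1=0°, e=3]
2. extend(1) → [θ0=180°, θ1=0°, e=3]
3. rotate(1, -90) → [θ0=180°, θ1=270°, e=3]
4. rotate(0, 90) → [θ0=180°, θ1=270°, e=3]
5. rotate(0, 180) → [θ0=0°, θ1=270°, e=3]
6. rotate(1, 180) → [θ0=0°, θ1=270°, e=3]

[θ0=0°, θ1=270°, e=3]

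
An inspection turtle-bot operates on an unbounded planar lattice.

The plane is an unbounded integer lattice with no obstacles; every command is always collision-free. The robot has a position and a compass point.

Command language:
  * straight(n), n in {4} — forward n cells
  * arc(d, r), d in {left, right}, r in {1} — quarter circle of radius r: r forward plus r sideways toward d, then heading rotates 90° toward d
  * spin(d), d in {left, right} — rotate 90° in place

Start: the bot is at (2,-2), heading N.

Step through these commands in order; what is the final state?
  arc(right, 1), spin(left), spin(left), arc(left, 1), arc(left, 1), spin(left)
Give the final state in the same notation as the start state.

start: at (2,-2), heading N
step 1 (arc(right, 1)): at (3,-1), heading E
step 2 (spin(left)): at (3,-1), heading N
step 3 (spin(left)): at (3,-1), heading W
step 4 (arc(left, 1)): at (2,-2), heading S
step 5 (arc(left, 1)): at (3,-3), heading E
step 6 (spin(left)): at (3,-3), heading N

at (3,-3), heading N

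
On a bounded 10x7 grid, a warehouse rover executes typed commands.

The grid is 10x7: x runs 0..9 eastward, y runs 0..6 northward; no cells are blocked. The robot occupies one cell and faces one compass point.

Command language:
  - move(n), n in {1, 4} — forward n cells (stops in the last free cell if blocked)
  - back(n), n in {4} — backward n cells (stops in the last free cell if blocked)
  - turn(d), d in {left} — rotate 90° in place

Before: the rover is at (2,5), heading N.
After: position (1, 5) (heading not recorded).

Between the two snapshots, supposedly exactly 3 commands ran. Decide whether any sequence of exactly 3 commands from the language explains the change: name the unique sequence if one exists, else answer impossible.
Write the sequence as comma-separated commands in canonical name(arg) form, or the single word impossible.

turn(left), move(1), turn(left)

initial: at (2,5), heading N
step 1 (turn(left)): at (2,5), heading W
step 2 (move(1)): at (1,5), heading W
step 3 (turn(left)): at (1,5), heading S
no other 3-command option fits: unique.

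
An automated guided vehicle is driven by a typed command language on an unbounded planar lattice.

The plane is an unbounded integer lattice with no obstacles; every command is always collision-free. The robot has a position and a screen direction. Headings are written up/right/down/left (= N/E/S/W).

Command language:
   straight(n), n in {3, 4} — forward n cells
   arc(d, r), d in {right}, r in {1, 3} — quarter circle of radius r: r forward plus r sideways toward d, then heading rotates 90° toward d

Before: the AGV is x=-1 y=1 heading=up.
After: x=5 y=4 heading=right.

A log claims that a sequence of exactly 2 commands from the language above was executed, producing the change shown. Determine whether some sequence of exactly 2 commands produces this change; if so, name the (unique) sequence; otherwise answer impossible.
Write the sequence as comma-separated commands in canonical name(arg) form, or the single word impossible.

key: running straight(3) before arc(right, 3) would end elsewhere — order is forced
start: x=-1 y=1 heading=up
t=1 arc(right, 3) ⇒ x=2 y=4 heading=right
t=2 straight(3) ⇒ x=5 y=4 heading=right
uniquely the one of 16 2-step routes that fits.

arc(right, 3), straight(3)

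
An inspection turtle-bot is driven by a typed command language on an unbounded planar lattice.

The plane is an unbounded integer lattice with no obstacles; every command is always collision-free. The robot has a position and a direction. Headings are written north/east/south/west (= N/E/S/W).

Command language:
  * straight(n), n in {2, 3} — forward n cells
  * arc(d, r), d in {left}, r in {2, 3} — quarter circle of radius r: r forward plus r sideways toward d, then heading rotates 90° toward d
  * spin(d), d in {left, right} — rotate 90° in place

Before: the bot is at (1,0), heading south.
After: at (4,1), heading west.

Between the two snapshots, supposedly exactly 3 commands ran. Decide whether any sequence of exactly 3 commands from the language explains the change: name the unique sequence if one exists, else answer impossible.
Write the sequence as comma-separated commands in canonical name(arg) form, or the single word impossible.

key: cell and facing (now W) both changed — the 3 commands mix motion and turning
begin: at (1,0), heading south
step 1 (arc(left, 3)): at (4,-3), heading east
step 2 (arc(left, 2)): at (6,-1), heading north
step 3 (arc(left, 2)): at (4,1), heading west
no other 3-command option fits: unique.

arc(left, 3), arc(left, 2), arc(left, 2)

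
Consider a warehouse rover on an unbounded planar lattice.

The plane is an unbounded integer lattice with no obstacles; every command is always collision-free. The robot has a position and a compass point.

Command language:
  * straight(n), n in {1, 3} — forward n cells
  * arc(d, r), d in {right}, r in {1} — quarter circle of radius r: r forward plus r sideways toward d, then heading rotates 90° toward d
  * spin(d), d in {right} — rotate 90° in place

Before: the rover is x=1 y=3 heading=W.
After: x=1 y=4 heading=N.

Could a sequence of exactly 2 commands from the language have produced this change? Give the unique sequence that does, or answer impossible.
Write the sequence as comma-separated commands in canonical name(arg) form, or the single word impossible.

key: cell and facing (now N) both changed — the 2 commands mix motion and turning
t0: x=1 y=3 heading=W
t=1 spin(right) ⇒ x=1 y=3 heading=N
t=2 straight(1) ⇒ x=1 y=4 heading=N
no rival 2-sequence matches.

spin(right), straight(1)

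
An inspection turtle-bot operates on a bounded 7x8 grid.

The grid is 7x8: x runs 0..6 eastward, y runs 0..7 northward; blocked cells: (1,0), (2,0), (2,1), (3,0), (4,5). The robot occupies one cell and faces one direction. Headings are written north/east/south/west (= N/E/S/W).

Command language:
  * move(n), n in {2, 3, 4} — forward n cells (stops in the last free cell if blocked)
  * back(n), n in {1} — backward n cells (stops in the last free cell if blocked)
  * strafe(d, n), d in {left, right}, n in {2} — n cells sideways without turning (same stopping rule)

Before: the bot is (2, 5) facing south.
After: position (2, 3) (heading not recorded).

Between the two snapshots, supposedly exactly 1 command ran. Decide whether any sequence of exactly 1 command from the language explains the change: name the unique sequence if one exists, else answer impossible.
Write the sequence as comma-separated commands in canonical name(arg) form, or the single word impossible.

move(2)

begin: (2, 5) facing south
t=1 move(2) ⇒ (2, 3) facing south
all 6 alternatives checked — unique.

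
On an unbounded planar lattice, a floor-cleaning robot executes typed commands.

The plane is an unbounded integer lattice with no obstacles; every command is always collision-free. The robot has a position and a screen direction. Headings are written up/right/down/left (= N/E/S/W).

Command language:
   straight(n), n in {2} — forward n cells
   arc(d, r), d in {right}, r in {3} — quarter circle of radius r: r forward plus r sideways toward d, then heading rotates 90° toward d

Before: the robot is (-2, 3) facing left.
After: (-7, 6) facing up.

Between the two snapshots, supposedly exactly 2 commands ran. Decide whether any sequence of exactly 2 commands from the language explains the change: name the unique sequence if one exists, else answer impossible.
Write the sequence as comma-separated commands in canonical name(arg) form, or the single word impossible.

key: cell and facing (now N) both changed — the 2 commands mix motion and turning
initial: (-2, 3) facing left
step 1 (straight(2)): (-4, 3) facing left
step 2 (arc(right, 3)): (-7, 6) facing up
no other 2-command option fits: unique.

straight(2), arc(right, 3)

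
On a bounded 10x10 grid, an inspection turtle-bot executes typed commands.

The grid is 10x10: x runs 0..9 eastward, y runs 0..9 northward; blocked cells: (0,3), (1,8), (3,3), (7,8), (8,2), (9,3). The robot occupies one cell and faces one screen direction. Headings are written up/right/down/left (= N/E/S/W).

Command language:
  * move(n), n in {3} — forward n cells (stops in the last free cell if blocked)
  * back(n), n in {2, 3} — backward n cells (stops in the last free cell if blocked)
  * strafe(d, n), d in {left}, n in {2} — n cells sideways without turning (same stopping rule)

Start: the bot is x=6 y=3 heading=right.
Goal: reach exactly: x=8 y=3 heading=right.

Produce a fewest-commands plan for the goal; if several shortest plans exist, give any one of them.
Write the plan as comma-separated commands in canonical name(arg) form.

from: x=6 y=3 heading=right
t=1 move(3) ⇒ x=8 y=3 heading=right
minimal: 1 command(s), checked below 1.

move(3)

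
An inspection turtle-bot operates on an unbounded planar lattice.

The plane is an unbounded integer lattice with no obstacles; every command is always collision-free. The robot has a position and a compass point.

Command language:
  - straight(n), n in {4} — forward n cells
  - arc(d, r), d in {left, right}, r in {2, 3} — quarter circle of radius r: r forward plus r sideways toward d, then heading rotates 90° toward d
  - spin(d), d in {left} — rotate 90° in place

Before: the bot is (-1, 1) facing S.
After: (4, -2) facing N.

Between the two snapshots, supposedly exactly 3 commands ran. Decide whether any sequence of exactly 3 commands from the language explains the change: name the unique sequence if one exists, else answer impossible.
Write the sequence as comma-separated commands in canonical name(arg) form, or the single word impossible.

key: order matters: swapping straight(4) and arc(left, 3) lands elsewhere
begin: (-1, 1) facing S
1. straight(4) → (-1, -3) facing S
2. arc(left, 2) → (1, -5) facing E
3. arc(left, 3) → (4, -2) facing N
no other 3-command option fits: unique.

straight(4), arc(left, 2), arc(left, 3)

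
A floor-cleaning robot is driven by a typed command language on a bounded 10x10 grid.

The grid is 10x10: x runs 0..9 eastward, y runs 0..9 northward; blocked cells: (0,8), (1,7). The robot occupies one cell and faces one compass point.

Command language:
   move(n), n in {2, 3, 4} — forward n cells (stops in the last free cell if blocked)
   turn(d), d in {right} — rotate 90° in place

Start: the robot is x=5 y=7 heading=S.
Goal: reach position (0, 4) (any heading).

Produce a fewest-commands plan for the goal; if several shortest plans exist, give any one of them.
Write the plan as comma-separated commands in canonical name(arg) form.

move(3), turn(right), move(2), move(4)

from: x=5 y=7 heading=S
step 1 (move(3)): x=5 y=4 heading=S
step 2 (turn(right)): x=5 y=4 heading=W
step 3 (move(2)): x=3 y=4 heading=W
step 4 (move(4)): x=0 y=4 heading=W
minimal: 4 command(s), checked below 4.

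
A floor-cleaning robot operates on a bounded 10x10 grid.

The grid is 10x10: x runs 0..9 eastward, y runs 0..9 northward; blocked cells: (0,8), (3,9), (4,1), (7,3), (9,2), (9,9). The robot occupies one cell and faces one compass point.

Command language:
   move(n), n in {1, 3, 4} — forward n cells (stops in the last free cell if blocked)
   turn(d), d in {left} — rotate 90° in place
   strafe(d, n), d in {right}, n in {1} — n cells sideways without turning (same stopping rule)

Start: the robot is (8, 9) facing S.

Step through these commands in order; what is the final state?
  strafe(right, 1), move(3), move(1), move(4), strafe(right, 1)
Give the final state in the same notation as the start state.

(6, 4) facing S

start: (8, 9) facing S
[1] after strafe(right, 1): (7, 9) facing S
[2] after move(3): (7, 6) facing S
[3] after move(1): (7, 5) facing S
[4] after move(4): (7, 4) facing S
[5] after strafe(right, 1): (6, 4) facing S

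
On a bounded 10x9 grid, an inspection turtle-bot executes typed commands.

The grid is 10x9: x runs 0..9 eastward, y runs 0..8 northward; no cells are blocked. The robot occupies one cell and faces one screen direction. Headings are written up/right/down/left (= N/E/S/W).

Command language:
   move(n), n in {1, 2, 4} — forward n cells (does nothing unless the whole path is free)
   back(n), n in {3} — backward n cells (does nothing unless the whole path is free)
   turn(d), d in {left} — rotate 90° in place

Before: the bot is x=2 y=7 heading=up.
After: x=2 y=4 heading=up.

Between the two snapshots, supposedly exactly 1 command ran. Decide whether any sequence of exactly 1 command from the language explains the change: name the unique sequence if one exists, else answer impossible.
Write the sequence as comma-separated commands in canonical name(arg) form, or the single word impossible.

back(3)

key: heading stays N — the single command does not turn
t0: x=2 y=7 heading=up
1. back(3) → x=2 y=4 heading=up
no rival 1-sequence matches.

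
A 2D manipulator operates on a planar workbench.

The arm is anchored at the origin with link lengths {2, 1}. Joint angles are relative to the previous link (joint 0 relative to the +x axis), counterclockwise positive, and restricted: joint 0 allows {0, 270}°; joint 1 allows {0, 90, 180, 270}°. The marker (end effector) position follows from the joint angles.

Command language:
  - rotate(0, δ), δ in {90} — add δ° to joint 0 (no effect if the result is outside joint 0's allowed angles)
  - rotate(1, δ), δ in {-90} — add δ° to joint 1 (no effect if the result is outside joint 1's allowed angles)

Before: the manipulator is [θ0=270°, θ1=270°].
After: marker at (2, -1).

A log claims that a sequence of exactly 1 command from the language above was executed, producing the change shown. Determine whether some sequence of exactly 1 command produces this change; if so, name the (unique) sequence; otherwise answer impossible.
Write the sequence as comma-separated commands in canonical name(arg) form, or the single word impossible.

from: [θ0=270°, θ1=270°]
1. rotate(0, 90) → [θ0=0°, θ1=270°]
no other 1-command option fits: unique.

rotate(0, 90)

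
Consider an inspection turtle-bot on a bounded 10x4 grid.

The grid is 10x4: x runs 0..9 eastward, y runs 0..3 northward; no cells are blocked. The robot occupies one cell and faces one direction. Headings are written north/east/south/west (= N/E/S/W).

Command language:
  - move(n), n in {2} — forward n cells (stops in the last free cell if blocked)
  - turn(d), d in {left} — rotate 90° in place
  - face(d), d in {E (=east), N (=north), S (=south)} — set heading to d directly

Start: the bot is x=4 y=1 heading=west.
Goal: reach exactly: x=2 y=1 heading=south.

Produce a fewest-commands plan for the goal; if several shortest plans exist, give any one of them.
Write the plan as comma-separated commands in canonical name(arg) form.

t0: x=4 y=1 heading=west
step 1 (move(2)): x=2 y=1 heading=west
step 2 (turn(left)): x=2 y=1 heading=south
minimal: 2 command(s), checked below 2.

move(2), turn(left)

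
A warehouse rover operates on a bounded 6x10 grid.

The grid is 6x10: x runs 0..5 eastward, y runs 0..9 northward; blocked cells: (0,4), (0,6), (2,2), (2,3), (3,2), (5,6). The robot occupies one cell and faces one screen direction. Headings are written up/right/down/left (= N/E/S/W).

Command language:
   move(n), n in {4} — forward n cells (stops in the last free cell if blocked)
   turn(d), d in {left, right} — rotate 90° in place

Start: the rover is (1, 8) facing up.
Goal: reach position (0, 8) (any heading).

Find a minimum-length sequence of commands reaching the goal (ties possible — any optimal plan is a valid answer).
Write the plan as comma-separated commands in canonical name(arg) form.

turn(left), move(4)

begin: (1, 8) facing up
t=1 turn(left) ⇒ (1, 8) facing left
t=2 move(4) ⇒ (0, 8) facing left
no 1-step plan works, so 2 is optimal.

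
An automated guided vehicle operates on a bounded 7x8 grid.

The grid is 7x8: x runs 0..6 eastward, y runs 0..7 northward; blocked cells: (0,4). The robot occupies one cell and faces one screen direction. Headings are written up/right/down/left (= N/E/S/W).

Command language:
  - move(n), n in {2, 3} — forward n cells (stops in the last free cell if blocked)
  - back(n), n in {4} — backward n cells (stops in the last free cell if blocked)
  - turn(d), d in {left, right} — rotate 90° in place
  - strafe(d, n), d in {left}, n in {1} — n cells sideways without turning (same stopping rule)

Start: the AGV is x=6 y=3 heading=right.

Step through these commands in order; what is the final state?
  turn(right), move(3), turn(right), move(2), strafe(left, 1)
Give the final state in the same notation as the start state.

initial: x=6 y=3 heading=right
1. turn(right) → x=6 y=3 heading=down
2. move(3) → x=6 y=0 heading=down
3. turn(right) → x=6 y=0 heading=left
4. move(2) → x=4 y=0 heading=left
5. strafe(left, 1) → x=4 y=0 heading=left

x=4 y=0 heading=left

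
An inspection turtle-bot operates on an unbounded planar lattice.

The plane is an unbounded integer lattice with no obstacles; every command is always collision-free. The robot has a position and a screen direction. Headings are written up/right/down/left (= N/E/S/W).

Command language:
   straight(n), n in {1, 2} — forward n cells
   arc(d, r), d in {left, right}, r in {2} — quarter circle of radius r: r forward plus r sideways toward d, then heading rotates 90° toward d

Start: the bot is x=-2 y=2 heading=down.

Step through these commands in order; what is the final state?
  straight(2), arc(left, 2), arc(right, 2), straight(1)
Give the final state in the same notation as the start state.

begin: x=-2 y=2 heading=down
step 1 (straight(2)): x=-2 y=0 heading=down
step 2 (arc(left, 2)): x=0 y=-2 heading=right
step 3 (arc(right, 2)): x=2 y=-4 heading=down
step 4 (straight(1)): x=2 y=-5 heading=down

x=2 y=-5 heading=down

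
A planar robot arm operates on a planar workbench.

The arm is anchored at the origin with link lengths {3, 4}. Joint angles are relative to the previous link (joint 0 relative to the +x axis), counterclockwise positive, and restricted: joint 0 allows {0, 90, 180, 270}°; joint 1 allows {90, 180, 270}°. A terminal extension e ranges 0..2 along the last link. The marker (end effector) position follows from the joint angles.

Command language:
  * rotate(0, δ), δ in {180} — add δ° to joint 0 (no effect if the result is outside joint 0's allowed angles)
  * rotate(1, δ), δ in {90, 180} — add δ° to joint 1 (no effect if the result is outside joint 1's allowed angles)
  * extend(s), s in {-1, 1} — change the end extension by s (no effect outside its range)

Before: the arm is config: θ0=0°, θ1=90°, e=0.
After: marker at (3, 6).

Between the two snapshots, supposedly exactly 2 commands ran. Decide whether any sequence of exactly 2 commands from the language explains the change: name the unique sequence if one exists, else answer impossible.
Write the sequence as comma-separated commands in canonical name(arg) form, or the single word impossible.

extend(1), extend(1)

initial: config: θ0=0°, θ1=90°, e=0
step 1 (extend(1)): config: θ0=0°, θ1=90°, e=1
step 2 (extend(1)): config: θ0=0°, θ1=90°, e=2
uniquely the one of 25 2-step routes that fits.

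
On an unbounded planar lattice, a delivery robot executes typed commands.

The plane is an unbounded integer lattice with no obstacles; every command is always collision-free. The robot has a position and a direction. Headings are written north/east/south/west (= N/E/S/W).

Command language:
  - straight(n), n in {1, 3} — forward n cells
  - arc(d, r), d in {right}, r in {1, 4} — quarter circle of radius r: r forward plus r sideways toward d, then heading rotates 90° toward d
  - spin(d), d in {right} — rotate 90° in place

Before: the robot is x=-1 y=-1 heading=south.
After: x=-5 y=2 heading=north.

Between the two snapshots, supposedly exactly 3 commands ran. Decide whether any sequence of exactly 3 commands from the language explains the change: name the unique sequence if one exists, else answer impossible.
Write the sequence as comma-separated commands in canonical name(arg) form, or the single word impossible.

straight(1), spin(right), arc(right, 4)

key: cell and facing (now N) both changed — the 3 commands mix motion and turning
start: x=-1 y=-1 heading=south
1. straight(1) → x=-1 y=-2 heading=south
2. spin(right) → x=-1 y=-2 heading=west
3. arc(right, 4) → x=-5 y=2 heading=north
all 125 alternatives checked — unique.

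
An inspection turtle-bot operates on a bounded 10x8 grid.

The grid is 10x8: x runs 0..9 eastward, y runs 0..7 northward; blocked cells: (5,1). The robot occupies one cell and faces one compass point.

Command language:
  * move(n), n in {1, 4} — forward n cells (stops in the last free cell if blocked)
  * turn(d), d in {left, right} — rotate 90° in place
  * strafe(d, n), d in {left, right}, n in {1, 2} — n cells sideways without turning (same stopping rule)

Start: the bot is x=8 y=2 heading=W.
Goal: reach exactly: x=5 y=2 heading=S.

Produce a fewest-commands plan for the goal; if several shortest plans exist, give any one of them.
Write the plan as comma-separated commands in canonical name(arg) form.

move(1), turn(left), strafe(right, 2)

begin: x=8 y=2 heading=W
step 1 (move(1)): x=7 y=2 heading=W
step 2 (turn(left)): x=7 y=2 heading=S
step 3 (strafe(right, 2)): x=5 y=2 heading=S
nothing shorter than 3 reaches the goal.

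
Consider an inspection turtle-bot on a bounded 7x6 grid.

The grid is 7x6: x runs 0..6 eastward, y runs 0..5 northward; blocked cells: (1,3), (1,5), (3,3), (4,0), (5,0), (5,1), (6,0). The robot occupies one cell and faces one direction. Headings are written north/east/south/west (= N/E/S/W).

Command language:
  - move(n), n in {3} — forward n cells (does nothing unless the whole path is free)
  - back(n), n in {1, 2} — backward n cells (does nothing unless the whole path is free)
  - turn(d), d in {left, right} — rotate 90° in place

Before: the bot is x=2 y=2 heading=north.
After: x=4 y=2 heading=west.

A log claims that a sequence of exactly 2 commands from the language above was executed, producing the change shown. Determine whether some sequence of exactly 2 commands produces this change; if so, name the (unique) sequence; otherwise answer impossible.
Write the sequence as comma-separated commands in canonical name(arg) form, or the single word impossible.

turn(left), back(2)

key: running back(2) before turn(left) would end elsewhere — order is forced
start: x=2 y=2 heading=north
step 1 (turn(left)): x=2 y=2 heading=west
step 2 (back(2)): x=4 y=2 heading=west
all 25 alternatives checked — unique.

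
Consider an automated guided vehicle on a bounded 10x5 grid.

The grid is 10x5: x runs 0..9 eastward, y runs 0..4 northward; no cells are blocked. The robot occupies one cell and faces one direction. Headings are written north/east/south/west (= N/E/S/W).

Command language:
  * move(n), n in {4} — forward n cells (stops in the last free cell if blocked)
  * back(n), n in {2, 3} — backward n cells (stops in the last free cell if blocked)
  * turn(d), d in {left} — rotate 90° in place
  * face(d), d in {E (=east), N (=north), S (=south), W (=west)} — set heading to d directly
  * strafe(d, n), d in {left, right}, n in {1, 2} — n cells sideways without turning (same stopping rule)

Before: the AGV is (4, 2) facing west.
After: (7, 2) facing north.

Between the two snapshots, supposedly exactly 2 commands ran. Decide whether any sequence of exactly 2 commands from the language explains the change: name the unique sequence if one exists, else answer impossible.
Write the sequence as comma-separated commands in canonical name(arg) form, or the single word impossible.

back(3), face(N)

key: position moved to (7,2) AND the heading swung to N — translation plus rotation needed
from: (4, 2) facing west
t=1 back(3) ⇒ (7, 2) facing west
t=2 face(N) ⇒ (7, 2) facing north
uniquely the one of 144 2-step routes that fits.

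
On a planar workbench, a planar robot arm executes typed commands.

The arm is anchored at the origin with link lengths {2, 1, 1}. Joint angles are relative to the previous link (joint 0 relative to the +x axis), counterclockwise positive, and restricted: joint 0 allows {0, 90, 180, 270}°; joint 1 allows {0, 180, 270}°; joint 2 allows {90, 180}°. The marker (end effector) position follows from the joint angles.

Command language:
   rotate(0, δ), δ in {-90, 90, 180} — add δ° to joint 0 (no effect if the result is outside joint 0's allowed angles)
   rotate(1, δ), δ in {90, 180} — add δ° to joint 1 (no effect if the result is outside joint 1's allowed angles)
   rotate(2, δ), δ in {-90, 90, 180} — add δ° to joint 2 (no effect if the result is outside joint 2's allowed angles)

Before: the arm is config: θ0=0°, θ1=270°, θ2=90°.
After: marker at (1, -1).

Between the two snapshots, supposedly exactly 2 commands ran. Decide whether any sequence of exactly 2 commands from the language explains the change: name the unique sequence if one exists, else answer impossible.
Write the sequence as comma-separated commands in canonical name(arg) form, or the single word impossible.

key: running rotate(1, 180) before rotate(1, 90) would end elsewhere — order is forced
start: config: θ0=0°, θ1=270°, θ2=90°
[1] after rotate(1, 90): config: θ0=0°, θ1=0°, θ2=90°
[2] after rotate(1, 180): config: θ0=0°, θ1=180°, θ2=90°
uniquely the one of 64 2-step routes that fits.

rotate(1, 90), rotate(1, 180)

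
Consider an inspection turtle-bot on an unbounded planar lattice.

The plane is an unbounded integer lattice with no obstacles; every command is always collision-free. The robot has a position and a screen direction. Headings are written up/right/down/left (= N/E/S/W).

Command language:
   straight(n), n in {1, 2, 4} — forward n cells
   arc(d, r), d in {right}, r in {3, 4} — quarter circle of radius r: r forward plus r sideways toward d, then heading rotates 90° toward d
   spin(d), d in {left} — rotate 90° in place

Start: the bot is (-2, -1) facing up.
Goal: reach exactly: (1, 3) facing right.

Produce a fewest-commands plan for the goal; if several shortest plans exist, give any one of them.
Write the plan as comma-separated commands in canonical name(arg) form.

straight(1), arc(right, 3)

begin: (-2, -1) facing up
t=1 straight(1) ⇒ (-2, 0) facing up
t=2 arc(right, 3) ⇒ (1, 3) facing right
shorter routes all fall short; 2 is best.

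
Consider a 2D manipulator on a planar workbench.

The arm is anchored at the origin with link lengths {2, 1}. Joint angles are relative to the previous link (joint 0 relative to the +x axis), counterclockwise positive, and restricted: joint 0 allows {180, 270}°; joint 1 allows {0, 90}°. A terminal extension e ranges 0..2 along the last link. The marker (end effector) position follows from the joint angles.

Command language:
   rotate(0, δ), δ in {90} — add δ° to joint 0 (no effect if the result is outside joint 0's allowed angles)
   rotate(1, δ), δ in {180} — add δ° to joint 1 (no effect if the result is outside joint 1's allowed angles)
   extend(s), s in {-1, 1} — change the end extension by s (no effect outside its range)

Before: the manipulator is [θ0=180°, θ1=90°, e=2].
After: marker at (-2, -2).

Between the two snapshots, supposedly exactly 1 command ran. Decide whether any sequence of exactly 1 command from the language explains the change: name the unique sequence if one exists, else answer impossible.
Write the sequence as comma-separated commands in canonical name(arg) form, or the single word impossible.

extend(-1)

initial: [θ0=180°, θ1=90°, e=2]
1. extend(-1) → [θ0=180°, θ1=90°, e=1]
uniquely the one of 4 1-step routes that fits.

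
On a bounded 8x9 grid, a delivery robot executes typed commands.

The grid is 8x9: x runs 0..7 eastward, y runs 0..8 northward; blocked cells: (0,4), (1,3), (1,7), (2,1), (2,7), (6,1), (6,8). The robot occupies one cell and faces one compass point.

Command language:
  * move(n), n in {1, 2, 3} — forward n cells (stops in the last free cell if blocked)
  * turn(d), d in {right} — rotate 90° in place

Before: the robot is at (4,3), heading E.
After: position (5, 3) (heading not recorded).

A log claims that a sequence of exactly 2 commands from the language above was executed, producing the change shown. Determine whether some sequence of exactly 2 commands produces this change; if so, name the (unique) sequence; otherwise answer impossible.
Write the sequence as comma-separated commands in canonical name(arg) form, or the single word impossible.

key: running turn(right) before move(1) would end elsewhere — order is forced
from: at (4,3), heading E
[1] after move(1): at (5,3), heading E
[2] after turn(right): at (5,3), heading S
no other 2-command option fits: unique.

move(1), turn(right)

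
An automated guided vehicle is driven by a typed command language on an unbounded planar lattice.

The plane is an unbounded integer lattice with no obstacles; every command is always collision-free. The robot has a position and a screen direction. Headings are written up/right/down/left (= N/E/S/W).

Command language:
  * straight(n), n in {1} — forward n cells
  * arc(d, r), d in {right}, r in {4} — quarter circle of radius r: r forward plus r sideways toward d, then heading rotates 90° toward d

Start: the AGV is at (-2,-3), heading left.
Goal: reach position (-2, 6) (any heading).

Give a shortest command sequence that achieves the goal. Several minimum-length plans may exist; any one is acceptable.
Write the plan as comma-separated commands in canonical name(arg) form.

initial: at (-2,-3), heading left
1. arc(right, 4) → at (-6,1), heading up
2. straight(1) → at (-6,2), heading up
3. arc(right, 4) → at (-2,6), heading right
nothing shorter than 3 reaches the goal.

arc(right, 4), straight(1), arc(right, 4)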